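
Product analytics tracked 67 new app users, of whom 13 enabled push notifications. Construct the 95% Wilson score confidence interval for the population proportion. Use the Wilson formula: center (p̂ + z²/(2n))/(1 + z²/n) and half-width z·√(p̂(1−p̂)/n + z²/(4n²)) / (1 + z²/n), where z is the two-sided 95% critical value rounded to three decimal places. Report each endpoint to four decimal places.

(0.1171, 0.3042)

Here p̂ = 13/67 = 0.19403 and z = 1.960 (z² = 3.841600).
1 + z²/n = 1.057337.
Center = (0.19403 + 0.028669)/1.057337 = 0.21062.
Radicand: p̂(1−p̂)/n + z²/(4n²) = 0.002334064 + 0.000213945 = 0.002548009.
Half-width = z·√(radicand)/denom = 1.960·0.050478/1.057337 = 0.09357.
So the interval runs from 0.1171 to 0.3042.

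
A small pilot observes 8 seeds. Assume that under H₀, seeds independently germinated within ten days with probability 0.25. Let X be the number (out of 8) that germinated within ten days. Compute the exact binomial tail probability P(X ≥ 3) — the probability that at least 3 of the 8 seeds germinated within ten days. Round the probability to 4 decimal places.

X is binomial with n = 8 and p = 0.25.
P(X ≥ 3) = Σ_{j=3}^{8} C(8,j)·0.25^j·0.75^{8−j}.
= 0.207642 + 0.086517 + 0.023071 + 0.003845 + 0.000366 + 0.000015 = 0.3215.

P = 0.3215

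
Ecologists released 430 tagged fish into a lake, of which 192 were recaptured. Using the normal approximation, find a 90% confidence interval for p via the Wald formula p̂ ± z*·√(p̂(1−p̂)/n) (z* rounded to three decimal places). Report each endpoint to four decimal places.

The sample proportion is 192/430 = 0.44651.
SE = √(p̂(1−p̂)/n) = √(0.247139/430) = 0.023974.
For 90% confidence, z* = 1.645.
Margin of error: 1.645 × 0.023974 = 0.03944.
So the interval runs from 0.4071 to 0.4859.

(0.4071, 0.4859)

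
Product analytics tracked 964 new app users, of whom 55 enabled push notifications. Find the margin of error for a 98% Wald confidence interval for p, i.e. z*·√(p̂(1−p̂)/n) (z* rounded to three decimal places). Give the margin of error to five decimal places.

ME = 0.01738

The sample proportion is 55/964 = 0.05705.
SE(p̂) = √(0.05705·0.94295/964) = 0.007470.
z* = 2.326 at the 98% level.
So ME = 0.01738.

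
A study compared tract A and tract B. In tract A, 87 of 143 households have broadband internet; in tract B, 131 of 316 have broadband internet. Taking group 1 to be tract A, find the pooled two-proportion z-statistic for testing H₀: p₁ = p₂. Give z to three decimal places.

Sample proportions: p̂₁ = 87/143 = 0.60839 and p̂₂ = 131/316 = 0.41456.
Pooled p̂ = (87+131)/(143+316) = 218/459 = 0.47495.
SE = √[p̂(1−p̂)(1/n₁+1/n₂)] = √[0.47495·0.52505·(1/143+1/316)] ≈ 0.050329.
z = (p̂₁ − p̂₂)/SE = (0.60839 − 0.41456)/0.050329 = 0.19383/0.050329 = 3.851.

z = 3.851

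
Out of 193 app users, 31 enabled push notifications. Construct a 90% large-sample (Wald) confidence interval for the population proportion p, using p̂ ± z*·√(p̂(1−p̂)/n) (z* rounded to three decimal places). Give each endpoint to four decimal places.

With x = 31 successes in n = 193, p̂ = 0.16062.
SE = √(p̂(1−p̂)/n) = √(0.134822/193) = 0.026430.
The 90% critical value is z* = 1.645.
Margin of error: 1.645 × 0.026430 = 0.04348.
CI: 0.16062 ± 0.04348 = (0.1171, 0.2041).

(0.1171, 0.2041)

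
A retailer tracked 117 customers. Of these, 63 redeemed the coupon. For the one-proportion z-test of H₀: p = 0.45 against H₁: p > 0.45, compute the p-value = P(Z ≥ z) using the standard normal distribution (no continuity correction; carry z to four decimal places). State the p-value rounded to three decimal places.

With x = 63 successes in n = 117, p̂ = 0.53846.
SE₀ = √(0.45·0.55/117) = 0.045993.
Test statistic (full precision, shown to 4 dp): z = (63/117 − 0.45)/SE₀ ≈ 1.9234.
From the standard normal, P(Z ≥ z) = 0.027.

p-value = 0.027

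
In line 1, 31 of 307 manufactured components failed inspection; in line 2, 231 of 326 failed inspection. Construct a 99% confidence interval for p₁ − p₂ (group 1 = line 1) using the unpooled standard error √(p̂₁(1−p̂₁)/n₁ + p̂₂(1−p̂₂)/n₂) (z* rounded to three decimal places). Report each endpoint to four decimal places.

(-0.6861, -0.5291)

p̂₁ = 0.10098, p̂₂ = 0.70859, so the observed difference is -0.60761.
Unpooled SE = √(p̂₁(1−p̂₁)/n₁ + p̂₂(1−p̂₂)/n₂) = √(0.000295703 + 0.000633407) = 0.030481.
For 99% confidence, z* = 2.576. Margin of error = 0.07852.
CI: -0.60761 ± 0.07852 = (-0.6861, -0.5291).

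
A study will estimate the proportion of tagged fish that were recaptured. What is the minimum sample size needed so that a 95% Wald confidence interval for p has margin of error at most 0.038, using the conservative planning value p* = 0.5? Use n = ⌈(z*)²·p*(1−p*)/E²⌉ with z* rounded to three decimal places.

For 95% confidence, z* = 1.960.
p*(1−p*) = 0.50·0.50 = 0.2500.
(z*)²·p*(1−p*)/E² = 3.841600·0.2500/0.001444 = 665.097.
⌈665.097⌉ = 666.

n = 666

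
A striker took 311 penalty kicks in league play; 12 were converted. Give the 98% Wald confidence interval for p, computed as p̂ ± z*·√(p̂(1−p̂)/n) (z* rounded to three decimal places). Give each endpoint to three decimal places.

With x = 12 successes in n = 311, p̂ = 0.03859.
SE = √(p̂(1−p̂)/n) = √(0.037096/311) = 0.010922.
The 98% critical value is z* = 2.326.
Margin = 2.326·0.010922 = 0.02540.
So the interval runs from 0.013 to 0.064.

(0.013, 0.064)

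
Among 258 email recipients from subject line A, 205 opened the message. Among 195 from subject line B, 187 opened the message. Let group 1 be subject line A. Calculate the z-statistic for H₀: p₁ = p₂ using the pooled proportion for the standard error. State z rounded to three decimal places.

p̂₁ = 205/258 = 0.79457, p̂₂ = 187/195 = 0.95897.
Pooled p̂ = (205+187)/(258+195) = 392/453 = 0.86534.
SE = √[p̂(1−p̂)(1/n₁+1/n₂)] = √[0.86534·0.13466·(1/258+1/195)] ≈ 0.032392.
z = (p̂₁ − p̂₂)/SE = (0.79457 − 0.95897)/0.032392 = -0.16440/0.032392 = -5.075.

z = -5.075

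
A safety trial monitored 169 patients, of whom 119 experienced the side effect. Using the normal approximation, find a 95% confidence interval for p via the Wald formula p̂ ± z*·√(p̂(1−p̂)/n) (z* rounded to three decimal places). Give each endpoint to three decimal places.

(0.635, 0.773)

Sample proportion p̂ = 119/169 = 0.70414.
SE(p̂) = √(0.70414·0.29586/169) = 0.035110.
z* = 1.960 at the 95% level.
Margin = 1.960·0.035110 = 0.06882.
So the interval runs from 0.635 to 0.773.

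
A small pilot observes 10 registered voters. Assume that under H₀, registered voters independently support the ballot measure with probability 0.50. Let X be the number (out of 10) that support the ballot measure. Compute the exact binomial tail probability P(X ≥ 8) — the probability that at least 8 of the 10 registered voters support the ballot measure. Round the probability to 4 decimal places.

X is binomial with n = 10 and p = 0.50.
P(X ≥ 8) = C(10,8)·0.50^8·0.50^2 + C(10,9)·0.50^9·0.50^1 + C(10,10)·0.50^10·0.50^0.
= 0.043945 + 0.009766 + 0.000977 = 0.0547.

P = 0.0547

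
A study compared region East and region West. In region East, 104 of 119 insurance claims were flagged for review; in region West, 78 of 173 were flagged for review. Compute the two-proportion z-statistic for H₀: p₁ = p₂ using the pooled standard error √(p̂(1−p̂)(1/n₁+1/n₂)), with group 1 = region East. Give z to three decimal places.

z = 7.331

Sample proportions: p̂₁ = 104/119 = 0.87395 and p̂₂ = 78/173 = 0.45087.
Pooled p̂ = (104+78)/(119+173) = 182/292 = 0.62329.
Pooled SE = √[0.2348002·0.01418371] ≈ 0.057709.
z = (p̂₁ − p̂₂)/SE = (0.87395 − 0.45087)/0.057709 = 0.42308/0.057709 = 7.331.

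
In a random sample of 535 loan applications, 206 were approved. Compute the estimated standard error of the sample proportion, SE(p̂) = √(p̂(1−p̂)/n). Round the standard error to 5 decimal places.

SE = 0.02104

p̂ = 206/535 = 0.38505.
p̂(1−p̂) = 0.236786.
SE = √(0.236786/535) = √0.000442591 = 0.02104.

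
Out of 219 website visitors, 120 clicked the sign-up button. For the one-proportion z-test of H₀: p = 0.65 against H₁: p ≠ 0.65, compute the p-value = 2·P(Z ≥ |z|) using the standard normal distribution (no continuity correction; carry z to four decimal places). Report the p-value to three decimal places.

Sample proportion p̂ = 120/219 = 0.54795.
Under H₀, SE = √(p₀(1−p₀)/n) = √(0.65·0.35/219) = √0.001038813 = 0.032231.
z = (p̂ − p₀)/SE = (120/219 − 0.65)/0.032231 ≈ -3.1664.
p-value = 2·P(Z ≥ |z|) with z = -3.1664 → 0.002.

p-value = 0.002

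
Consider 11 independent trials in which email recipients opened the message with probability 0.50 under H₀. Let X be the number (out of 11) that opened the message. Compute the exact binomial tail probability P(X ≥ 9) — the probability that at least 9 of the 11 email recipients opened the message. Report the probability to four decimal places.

X is binomial with n = 11 and p = 0.50.
P(X ≥ 9) = C(11,9)·0.50^9·0.50^2 + C(11,10)·0.50^10·0.50^1 + C(11,11)·0.50^11·0.50^0.
= 0.026855 + 0.005371 + 0.000488 = 0.0327.

P = 0.0327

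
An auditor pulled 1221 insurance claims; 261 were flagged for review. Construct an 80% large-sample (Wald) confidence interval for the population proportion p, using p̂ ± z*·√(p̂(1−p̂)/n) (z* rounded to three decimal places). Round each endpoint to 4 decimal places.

(0.1987, 0.2288)

With x = 261 successes in n = 1221, p̂ = 0.21376.
SE = √(p̂(1−p̂)/n) = √(0.168066/1221) = 0.011732.
For 80% confidence, z* = 1.282.
Margin of error: 1.282 × 0.011732 = 0.01504.
So the interval runs from 0.1987 to 0.2288.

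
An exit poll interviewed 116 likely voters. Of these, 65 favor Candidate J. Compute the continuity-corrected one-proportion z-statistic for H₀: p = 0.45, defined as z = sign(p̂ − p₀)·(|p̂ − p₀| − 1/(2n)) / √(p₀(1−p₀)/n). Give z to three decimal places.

z = 2.296

The sample proportion is 65/116 = 0.56034. p̂ − p₀ = 0.110345.
Continuity correction 1/(2n) = 1/232 = 0.004310.
Corrected numerator: |0.110345| − 0.004310 = 0.106035.
Null standard error: √(0.45·0.55/116) = √0.002133621 = 0.046191.
z = (+)0.106035/0.046191 = 2.296.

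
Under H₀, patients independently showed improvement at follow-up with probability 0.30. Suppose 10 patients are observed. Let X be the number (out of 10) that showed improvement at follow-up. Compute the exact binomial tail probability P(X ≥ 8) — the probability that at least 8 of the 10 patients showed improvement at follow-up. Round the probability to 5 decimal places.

X is binomial with n = 10 and p = 0.30.
P(X ≥ 8) = C(10,8)·0.30^8·0.70^2 + C(10,9)·0.30^9·0.70^1 + C(10,10)·0.30^10·0.70^0.
= 0.001447 + 0.000138 + 0.000006 = 0.00159.

P = 0.00159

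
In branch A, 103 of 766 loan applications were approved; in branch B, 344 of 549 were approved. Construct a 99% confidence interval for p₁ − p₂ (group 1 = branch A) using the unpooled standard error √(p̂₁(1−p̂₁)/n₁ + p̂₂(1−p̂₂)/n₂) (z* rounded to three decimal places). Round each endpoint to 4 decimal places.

p̂₁ = 0.13446, p̂₂ = 0.62659, so the observed difference is -0.49213.
Unpooled SE = √(p̂₁(1−p̂₁)/n₁ + p̂₂(1−p̂₂)/n₂) = √(0.000151937 + 0.000426182) = 0.024044.
For 99% confidence, z* = 2.576. Margin of error = 0.06194.
So the interval runs from -0.5541 to -0.4302.

(-0.5541, -0.4302)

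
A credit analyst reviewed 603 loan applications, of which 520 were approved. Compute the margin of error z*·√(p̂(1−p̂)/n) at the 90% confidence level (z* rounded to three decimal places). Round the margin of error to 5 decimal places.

ME = 0.02308

With x = 520 successes in n = 603, p̂ = 0.86235.
SE(p̂) = √(0.86235·0.13765/603) = 0.014030.
z* = 1.645 at the 90% level.
Margin of error = z*·SE = 1.645 × 0.014030 = 0.02308.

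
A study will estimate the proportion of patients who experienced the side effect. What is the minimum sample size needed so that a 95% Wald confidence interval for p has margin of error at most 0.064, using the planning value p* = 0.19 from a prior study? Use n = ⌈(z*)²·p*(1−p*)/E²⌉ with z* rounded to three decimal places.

n = 145

The 95% critical value is z* = 1.960.
p*(1−p*) = 0.19·0.81 = 0.1539.
(z*)²·p*(1−p*)/E² = 3.841600·0.1539/0.004096 = 144.341.
⌈144.341⌉ = 145.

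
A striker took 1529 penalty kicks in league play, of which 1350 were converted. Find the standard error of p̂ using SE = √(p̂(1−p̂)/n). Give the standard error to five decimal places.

SE = 0.00822

p̂ = 1350/1529 = 0.88293.
p̂(1−p̂) = 0.103365.
SE = √(0.103365/1529) = √0.000067603 = 0.00822.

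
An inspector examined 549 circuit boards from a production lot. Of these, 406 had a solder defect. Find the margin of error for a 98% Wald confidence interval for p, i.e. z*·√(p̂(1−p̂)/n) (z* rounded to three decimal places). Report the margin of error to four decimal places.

With x = 406 successes in n = 549, p̂ = 0.73953.
SE(p̂) = √(0.73953·0.26047/549) = 0.018731.
z* = 2.326 at the 98% level.
So ME = 0.0436.

ME = 0.0436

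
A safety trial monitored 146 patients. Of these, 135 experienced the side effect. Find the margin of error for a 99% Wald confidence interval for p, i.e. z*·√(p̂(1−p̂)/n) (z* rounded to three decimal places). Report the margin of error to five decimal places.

ME = 0.05627

The sample proportion is 135/146 = 0.92466.
SE = √(p̂(1−p̂)/n) = √(0.069666/146) = 0.021844.
The 99% critical value is z* = 2.576.
Margin of error = z*·SE = 2.576 × 0.021844 = 0.05627.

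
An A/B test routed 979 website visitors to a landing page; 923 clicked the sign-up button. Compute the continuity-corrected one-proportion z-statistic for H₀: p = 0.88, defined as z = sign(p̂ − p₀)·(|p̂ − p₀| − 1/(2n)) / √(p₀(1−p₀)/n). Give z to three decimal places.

p̂ = 923/979 = 0.94280. p̂ − p₀ = 0.062799.
1/(2n) = 0.000511.
Corrected numerator: |0.062799| − 0.000511 = 0.062288.
SE₀ = √(0.88·0.12/979) = 0.010386.
z = +0.062288/0.010386 = 5.997.

z = 5.997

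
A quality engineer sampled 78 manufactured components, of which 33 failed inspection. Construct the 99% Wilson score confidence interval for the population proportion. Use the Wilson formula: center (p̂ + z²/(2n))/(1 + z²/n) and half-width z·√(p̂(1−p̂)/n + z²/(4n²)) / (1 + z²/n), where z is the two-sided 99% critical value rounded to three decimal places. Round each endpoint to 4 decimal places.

(0.2906, 0.5676)

Here p̂ = 33/78 = 0.42308 and z = 2.576 (z² = 6.635776).
1 + z²/n = 1.085074.
Adjusted center: (0.42308 + z²/(2n))/1.085074 = 0.42911.
Radicand: p̂(1−p̂)/n + z²/(4n²) = 0.003129267 + 0.000272673 = 0.003401940.
Half-width = z·√(radicand)/denom = 2.576·0.058326/1.085074 = 0.13847.
So the interval runs from 0.2906 to 0.5676.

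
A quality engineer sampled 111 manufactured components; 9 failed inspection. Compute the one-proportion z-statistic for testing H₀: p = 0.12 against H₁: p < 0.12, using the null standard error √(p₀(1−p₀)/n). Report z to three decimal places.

z = -1.262

Sample proportion p̂ = 9/111 = 0.08108.
Null standard error: √(0.12·0.88/111) = √0.000951351 = 0.030844.
z = (p̂ − p₀)/SE = (0.08108 − 0.12)/0.030844 = -1.262.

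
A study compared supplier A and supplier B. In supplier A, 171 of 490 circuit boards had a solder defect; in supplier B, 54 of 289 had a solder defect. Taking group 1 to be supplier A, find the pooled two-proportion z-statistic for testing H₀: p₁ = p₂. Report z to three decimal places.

z = 4.823

Sample proportions: p̂₁ = 171/490 = 0.34898 and p̂₂ = 54/289 = 0.18685.
Pooling: p̂ = 225/779 = 0.28883.
SE = √[p̂(1−p̂)(1/n₁+1/n₂)] = √[0.28883·0.71117·(1/490+1/289)] ≈ 0.033615.
z = 0.16213/0.033615 = 4.823.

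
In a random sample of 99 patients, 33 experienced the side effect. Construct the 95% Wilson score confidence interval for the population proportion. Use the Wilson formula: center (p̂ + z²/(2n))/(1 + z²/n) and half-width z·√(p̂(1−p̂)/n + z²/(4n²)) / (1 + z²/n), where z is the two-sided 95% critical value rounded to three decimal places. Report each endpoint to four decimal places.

(0.2482, 0.4309)

Here p̂ = 33/99 = 0.33333 and z = 1.960 (z² = 3.841600).
1 + z²/n = 1.038804.
Adjusted center: (0.33333 + z²/(2n))/1.038804 = 0.33956.
Radicand: p̂(1−p̂)/n + z²/(4n²) = 0.002244669 + 0.000097990 = 0.002342659.
Half-width = z·√(radicand)/denom = 1.960·0.048401/1.038804 = 0.09132.
So the interval runs from 0.2482 to 0.4309.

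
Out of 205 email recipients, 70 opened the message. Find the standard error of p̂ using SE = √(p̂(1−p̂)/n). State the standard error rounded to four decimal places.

SE = 0.0331

Sample proportion p̂ = 70/205 = 0.34146.
p̂(1−p̂) = 0.34146·0.65854 = 0.224865.
Dividing by n and taking the root: √0.001096902 = 0.0331.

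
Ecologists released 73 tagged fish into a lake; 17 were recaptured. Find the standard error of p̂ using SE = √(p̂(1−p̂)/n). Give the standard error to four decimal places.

SE = 0.0495

p̂ = 17/73 = 0.23288.
p̂(1−p̂) = 0.23288·0.76712 = 0.178647.
SE = √(0.178647/73) = √0.002447219 = 0.0495.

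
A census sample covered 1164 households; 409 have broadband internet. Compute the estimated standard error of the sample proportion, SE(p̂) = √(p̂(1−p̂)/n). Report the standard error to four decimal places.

With x = 409 successes in n = 1164, p̂ = 0.35137.
p̂(1−p̂) = 0.35137·0.64863 = 0.227909.
SE = √(0.227909/1164) = 0.0140.

SE = 0.0140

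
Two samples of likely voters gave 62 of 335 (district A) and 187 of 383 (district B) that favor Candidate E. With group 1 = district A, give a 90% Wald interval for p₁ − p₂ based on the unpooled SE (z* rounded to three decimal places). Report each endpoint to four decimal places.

p̂₁ = 0.18507, p̂₂ = 0.48825, so the observed difference is -0.30318.
Unpooled SE = √(p̂₁(1−p̂₁)/n₁ + p̂₂(1−p̂₂)/n₂) = √(0.000450215 + 0.000652381) = 0.033205.
The 90% critical value is z* = 1.645. Margin = 1.645·0.033205 = 0.05462.
So the interval runs from -0.3578 to -0.2486.

(-0.3578, -0.2486)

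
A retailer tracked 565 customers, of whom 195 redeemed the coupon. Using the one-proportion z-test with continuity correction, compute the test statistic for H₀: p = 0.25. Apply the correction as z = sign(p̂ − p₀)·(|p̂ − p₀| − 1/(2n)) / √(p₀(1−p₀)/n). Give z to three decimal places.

z = 5.174

p̂ = 195/565 = 0.34513. p̂ − p₀ = 0.095133.
1/(2n) = 0.000885.
Corrected numerator: |0.095133| − 0.000885 = 0.094248.
Null standard error: √(0.25·0.75/565) = √0.000331858 = 0.018217.
z = +0.094248/0.018217 = 5.174.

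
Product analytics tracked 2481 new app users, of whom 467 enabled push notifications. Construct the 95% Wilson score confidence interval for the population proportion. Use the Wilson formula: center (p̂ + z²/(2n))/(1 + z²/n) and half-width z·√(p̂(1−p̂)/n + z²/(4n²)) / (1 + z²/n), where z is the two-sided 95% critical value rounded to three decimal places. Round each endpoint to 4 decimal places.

p̂ = 467/2481 = 0.18823; z = 1.960, so z² = 3.841600.
1 + z²/n = 1.001548.
Adjusted center: (0.18823 + z²/(2n))/1.001548 = 0.18871.
Radicand: p̂(1−p̂)/n + z²/(4n²) = 0.000061588 + 0.000000156 = 0.000061744.
Half-width = z·√(radicand)/denom = 1.960·0.007858/1.001548 = 0.01538.
Interval: 0.18871 ± 0.01538 → (0.1733, 0.2041).

(0.1733, 0.2041)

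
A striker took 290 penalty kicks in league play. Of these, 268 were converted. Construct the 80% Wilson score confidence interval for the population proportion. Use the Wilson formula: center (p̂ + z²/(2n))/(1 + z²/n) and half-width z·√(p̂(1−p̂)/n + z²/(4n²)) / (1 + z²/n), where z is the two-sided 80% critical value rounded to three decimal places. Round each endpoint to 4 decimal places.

(0.9017, 0.9418)

p̂ = 268/290 = 0.92414; z = 1.282, so z² = 1.643524.
Denominator 1 + z²/n = 1 + 1.643524/290 = 1.005667.
Center = (0.92414 + 0.002834)/1.005667 = 0.92175.
Radicand: p̂(1−p̂)/n + z²/(4n²) = 0.000241748 + 0.000004886 = 0.000246634.
Half-width = z·√(radicand)/denom = 1.282·0.015705/1.005667 = 0.02002.
So the interval runs from 0.9017 to 0.9418.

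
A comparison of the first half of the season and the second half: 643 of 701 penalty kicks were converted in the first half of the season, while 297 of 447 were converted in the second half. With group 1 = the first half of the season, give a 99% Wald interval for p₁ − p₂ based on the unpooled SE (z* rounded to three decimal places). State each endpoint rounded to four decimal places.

(0.1894, 0.3163)

p̂₁ = 0.91726, p̂₂ = 0.66443, so the observed difference is 0.25283.
SE = √(0.000108264 + 0.000498799) = √0.000607063 = 0.024639.
For 99% confidence, z* = 2.576. Margin = 2.576·0.024639 = 0.06347.
So the interval runs from 0.1894 to 0.3163.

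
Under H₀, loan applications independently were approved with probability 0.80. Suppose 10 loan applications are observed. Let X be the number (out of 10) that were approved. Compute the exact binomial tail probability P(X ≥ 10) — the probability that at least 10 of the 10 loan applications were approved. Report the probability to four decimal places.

P = 0.1074

X ~ Binomial(n=10, p=0.80).
P(X ≥ 10) = C(10,10)·0.80^10·0.20^0.
= 0.107374 = 0.1074.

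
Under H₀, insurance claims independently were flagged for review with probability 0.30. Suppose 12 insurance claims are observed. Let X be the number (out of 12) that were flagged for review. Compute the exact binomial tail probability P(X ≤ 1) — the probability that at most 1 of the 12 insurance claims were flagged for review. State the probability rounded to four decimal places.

P = 0.0850

X is binomial with n = 12 and p = 0.30.
P(X ≤ 1) = C(12,0)·0.30^0·0.70^12 + C(12,1)·0.30^1·0.70^11.
= 0.013841 + 0.071184 = 0.0850.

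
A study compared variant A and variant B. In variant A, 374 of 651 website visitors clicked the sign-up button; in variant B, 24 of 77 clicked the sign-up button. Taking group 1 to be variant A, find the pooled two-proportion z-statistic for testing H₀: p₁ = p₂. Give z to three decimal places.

p̂₁ = 374/651 = 0.57450, p̂₂ = 24/77 = 0.31169.
Pooling: p̂ = 398/728 = 0.54670.
SE = √[p̂(1−p̂)(1/n₁+1/n₂)] = √[0.54670·0.45330·(1/651+1/77)] ≈ 0.059992.
z = (p̂₁ − p̂₂)/SE = (0.57450 − 0.31169)/0.059992 = 0.26281/0.059992 = 4.381.

z = 4.381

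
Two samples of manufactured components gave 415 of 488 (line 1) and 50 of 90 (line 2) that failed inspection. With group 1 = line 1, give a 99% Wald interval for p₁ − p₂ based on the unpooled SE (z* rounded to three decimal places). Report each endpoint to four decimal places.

p̂₁ = 0.85041, p̂₂ = 0.55556, so the observed difference is 0.29485.
Unpooled SE = √(p̂₁(1−p̂₁)/n₁ + p̂₂(1−p̂₂)/n₂) = √(0.000260682 + 0.002743484) = 0.054810.
z* = 2.576 at the 99% level. Margin = 2.576·0.054810 = 0.14119.
So the interval runs from 0.1537 to 0.4360.

(0.1537, 0.4360)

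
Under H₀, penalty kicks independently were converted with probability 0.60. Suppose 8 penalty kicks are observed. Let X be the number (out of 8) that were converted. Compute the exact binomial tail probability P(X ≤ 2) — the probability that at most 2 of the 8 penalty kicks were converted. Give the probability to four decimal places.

X ~ Binomial(n=8, p=0.60).
P(X ≤ 2) = C(8,0)·0.60^0·0.40^8 + C(8,1)·0.60^1·0.40^7 + C(8,2)·0.60^2·0.40^6.
= 0.000655 + 0.007864 + 0.041288 = 0.0498.

P = 0.0498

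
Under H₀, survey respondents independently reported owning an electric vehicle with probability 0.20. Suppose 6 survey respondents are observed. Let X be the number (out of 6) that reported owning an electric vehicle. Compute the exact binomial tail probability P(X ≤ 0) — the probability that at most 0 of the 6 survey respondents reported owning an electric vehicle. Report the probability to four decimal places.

X ~ Binomial(n=6, p=0.20).
P(X ≤ 0) = C(6,0)·0.20^0·0.80^6.
= 0.262144 = 0.2621.

P = 0.2621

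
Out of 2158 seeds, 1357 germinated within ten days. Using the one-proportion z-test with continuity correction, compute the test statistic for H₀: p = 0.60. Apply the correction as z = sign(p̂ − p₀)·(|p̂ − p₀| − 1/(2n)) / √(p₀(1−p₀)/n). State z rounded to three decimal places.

p̂ = 1357/2158 = 0.62882. p̂ − p₀ = 0.028823.
Continuity correction 1/(2n) = 1/4316 = 0.000232.
Corrected numerator: |0.028823| − 0.000232 = 0.028591.
Under H₀, SE = √(p₀(1−p₀)/n) = √(0.60·0.40/2158) = √0.000111214 = 0.010546.
z = (+)0.028591/0.010546 = 2.711.

z = 2.711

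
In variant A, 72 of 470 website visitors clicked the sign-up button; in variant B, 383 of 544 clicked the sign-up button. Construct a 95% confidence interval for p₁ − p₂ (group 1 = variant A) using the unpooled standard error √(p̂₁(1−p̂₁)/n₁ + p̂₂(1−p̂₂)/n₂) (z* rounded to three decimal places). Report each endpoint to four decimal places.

(-0.6012, -0.5005)

p̂₁ = 72/470 = 0.15319, p̂₂ = 383/544 = 0.70404; p̂₁ − p̂₂ = -0.55085.
Unpooled SE = √(p̂₁(1−p̂₁)/n₁ + p̂₂(1−p̂₂)/n₂) = √(0.000276008 + 0.000383026) = 0.025672.
For 95% confidence, z* = 1.960. Margin = 1.960·0.025672 = 0.05032.
CI: -0.55085 ± 0.05032 = (-0.6012, -0.5005).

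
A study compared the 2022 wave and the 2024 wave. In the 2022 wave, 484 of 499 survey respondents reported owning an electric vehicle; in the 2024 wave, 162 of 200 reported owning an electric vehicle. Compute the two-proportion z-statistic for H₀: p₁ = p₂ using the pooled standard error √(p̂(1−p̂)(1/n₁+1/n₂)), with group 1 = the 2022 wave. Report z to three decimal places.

p̂₁ = 484/499 = 0.96994, p̂₂ = 162/200 = 0.81000.
Pooling: p̂ = 646/699 = 0.92418.
Pooled SE = √[0.0700735·0.00700401] ≈ 0.022154.
z = 0.15994/0.022154 = 7.219.

z = 7.219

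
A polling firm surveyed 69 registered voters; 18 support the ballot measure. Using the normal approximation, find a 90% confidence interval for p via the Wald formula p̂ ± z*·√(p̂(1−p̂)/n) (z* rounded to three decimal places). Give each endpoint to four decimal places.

(0.1739, 0.3478)

p̂ = 18/69 = 0.26087.
Standard error of p̂: √(0.192817/69) = √0.002794444 = 0.052863.
For 90% confidence, z* = 1.645.
Margin = 1.645·0.052863 = 0.08696.
CI: 0.26087 ± 0.08696 = (0.1739, 0.3478).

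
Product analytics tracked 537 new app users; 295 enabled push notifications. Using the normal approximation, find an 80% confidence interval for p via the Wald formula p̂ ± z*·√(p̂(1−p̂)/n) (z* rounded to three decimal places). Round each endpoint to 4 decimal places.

Sample proportion p̂ = 295/537 = 0.54935.
Standard error of p̂: √(0.247565/537) = √0.000461014 = 0.021471.
z* = 1.282 at the 80% level.
Margin = 1.282·0.021471 = 0.02753.
So the interval runs from 0.5218 to 0.5769.

(0.5218, 0.5769)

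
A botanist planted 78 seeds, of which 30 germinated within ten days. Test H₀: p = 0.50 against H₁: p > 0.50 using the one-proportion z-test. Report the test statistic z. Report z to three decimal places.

z = -2.038

p̂ = 30/78 = 0.38462.
Null standard error: √(0.50·0.50/78) = √0.003205128 = 0.056614.
z = (p̂ − p₀)/SE = (0.38462 − 0.50)/0.056614 = -2.038.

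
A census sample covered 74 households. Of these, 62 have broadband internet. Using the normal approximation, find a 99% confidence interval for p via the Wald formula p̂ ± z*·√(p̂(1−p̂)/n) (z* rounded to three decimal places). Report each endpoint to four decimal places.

(0.7275, 0.9482)

p̂ = 62/74 = 0.83784.
SE = √(p̂(1−p̂)/n) = √(0.135866/74) = 0.042849.
z* = 2.576 at the 99% level.
Margin = 2.576·0.042849 = 0.11038.
CI: 0.83784 ± 0.11038 = (0.7275, 0.9482).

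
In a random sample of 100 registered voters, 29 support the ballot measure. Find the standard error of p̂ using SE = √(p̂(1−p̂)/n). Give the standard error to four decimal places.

SE = 0.0454

Sample proportion p̂ = 29/100 = 0.29000.
p̂(1−p̂) = 0.29000·0.71000 = 0.205900.
Dividing by n and taking the root: √0.002059000 = 0.0454.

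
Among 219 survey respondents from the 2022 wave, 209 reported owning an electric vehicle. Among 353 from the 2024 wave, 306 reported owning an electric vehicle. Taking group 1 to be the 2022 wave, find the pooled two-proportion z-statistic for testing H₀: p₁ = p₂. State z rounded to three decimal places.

Sample proportions: p̂₁ = 209/219 = 0.95434 and p̂₂ = 306/353 = 0.86686.
Pooled p̂ = (209+306)/(219+353) = 515/572 = 0.90035.
SE = √[p̂(1−p̂)(1/n₁+1/n₂)] = √[0.90035·0.09965·(1/219+1/353)] ≈ 0.025765.
z = (p̂₁ − p̂₂)/SE = (0.95434 − 0.86686)/0.025765 = 0.08748/0.025765 = 3.395.

z = 3.395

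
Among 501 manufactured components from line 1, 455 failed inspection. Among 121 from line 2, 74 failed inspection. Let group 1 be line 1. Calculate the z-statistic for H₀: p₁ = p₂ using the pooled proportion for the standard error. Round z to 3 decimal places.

z = 8.212

p̂₁ = 455/501 = 0.90818, p̂₂ = 74/121 = 0.61157.
Pooling: p̂ = 529/622 = 0.85048.
Pooled SE = √[0.1271621·0.01026047] ≈ 0.036121.
z = 0.29661/0.036121 = 8.212.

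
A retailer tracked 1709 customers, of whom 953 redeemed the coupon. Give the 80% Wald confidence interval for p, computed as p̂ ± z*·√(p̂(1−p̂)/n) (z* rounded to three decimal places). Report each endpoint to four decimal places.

(0.5422, 0.5730)

With x = 953 successes in n = 1709, p̂ = 0.55764.
Standard error of p̂: √(0.246678/1709) = √0.000144341 = 0.012014.
z* = 1.282 at the 80% level.
Margin = 1.282·0.012014 = 0.01540.
Interval: 0.55764 ± 0.01540 → (0.5422, 0.5730).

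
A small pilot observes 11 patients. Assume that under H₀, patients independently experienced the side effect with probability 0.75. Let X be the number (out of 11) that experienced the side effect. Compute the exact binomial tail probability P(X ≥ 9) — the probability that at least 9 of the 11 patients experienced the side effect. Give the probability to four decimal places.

P = 0.4552

X is binomial with n = 11 and p = 0.75.
P(X ≥ 9) = C(11,9)·0.75^9·0.25^2 + C(11,10)·0.75^10·0.25^1 + C(11,11)·0.75^11·0.25^0.
= 0.258104 + 0.154862 + 0.042235 = 0.4552.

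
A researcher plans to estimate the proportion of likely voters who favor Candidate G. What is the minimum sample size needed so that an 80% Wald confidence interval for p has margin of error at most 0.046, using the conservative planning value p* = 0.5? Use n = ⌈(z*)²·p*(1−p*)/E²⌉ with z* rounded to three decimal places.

n = 195

For 80% confidence, z* = 1.282.
p*(1−p*) = 0.2500.
(z*)²·p*(1−p*)/E² = 1.643524·0.2500/0.002116 = 194.178.
Rounding up, n = 195.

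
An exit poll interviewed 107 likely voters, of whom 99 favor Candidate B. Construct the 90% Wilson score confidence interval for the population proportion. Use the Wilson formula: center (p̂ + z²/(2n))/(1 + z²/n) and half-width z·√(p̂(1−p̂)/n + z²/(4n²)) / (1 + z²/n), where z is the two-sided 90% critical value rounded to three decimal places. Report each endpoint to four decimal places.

p̂ = 99/107 = 0.92523; z = 1.645, so z² = 2.706025.
Denominator 1 + z²/n = 1 + 2.706025/107 = 1.025290.
Center = (0.92523 + 0.012645)/1.025290 = 0.91474.
Radicand: p̂(1−p̂)/n + z²/(4n²) = 0.000646508 + 0.000059089 = 0.000705597.
Half-width = z·√(radicand)/denom = 1.645·0.026563/1.025290 = 0.04262.
So the interval runs from 0.8721 to 0.9574.

(0.8721, 0.9574)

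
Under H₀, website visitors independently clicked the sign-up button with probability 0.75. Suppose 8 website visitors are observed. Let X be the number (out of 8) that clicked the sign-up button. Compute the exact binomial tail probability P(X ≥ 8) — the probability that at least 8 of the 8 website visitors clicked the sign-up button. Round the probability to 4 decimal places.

P = 0.1001

X ~ Binomial(n=8, p=0.75).
P(X ≥ 8) = C(8,8)·0.75^8·0.25^0.
= 0.100113 = 0.1001.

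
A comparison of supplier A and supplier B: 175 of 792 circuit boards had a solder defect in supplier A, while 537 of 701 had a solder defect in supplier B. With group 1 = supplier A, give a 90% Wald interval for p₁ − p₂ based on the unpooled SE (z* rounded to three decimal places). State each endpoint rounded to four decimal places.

(-0.5809, -0.5093)

p̂₁ = 175/792 = 0.22096, p̂₂ = 537/701 = 0.76605; p̂₁ − p̂₂ = -0.54509.
Unpooled SE = √(p̂₁(1−p̂₁)/n₁ + p̂₂(1−p̂₂)/n₂) = √(0.000217344 + 0.000255661) = 0.021749.
z* = 1.645 at the 90% level. Margin of error = 0.03578.
So the interval runs from -0.5809 to -0.5093.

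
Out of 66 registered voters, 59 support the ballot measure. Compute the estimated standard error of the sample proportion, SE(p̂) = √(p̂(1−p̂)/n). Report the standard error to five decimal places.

SE = 0.03790

The sample proportion is 59/66 = 0.89394.
p̂(1−p̂) = 0.89394·0.10606 = 0.094811.
SE = √(0.094811/66) = √0.001436530 = 0.03790.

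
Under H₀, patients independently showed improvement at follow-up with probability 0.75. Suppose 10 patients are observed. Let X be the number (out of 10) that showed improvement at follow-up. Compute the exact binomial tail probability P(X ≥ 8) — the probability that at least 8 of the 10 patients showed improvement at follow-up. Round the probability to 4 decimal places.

X is binomial with n = 10 and p = 0.75.
P(X ≥ 8) = C(10,8)·0.75^8·0.25^2 + C(10,9)·0.75^9·0.25^1 + C(10,10)·0.75^10·0.25^0.
= 0.281568 + 0.187712 + 0.056314 = 0.5256.

P = 0.5256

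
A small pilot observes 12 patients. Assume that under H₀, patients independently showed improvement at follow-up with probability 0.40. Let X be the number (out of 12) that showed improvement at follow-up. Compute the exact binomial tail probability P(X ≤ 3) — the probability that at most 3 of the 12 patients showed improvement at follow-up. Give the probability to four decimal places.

X is binomial with n = 12 and p = 0.40.
P(X ≤ 3) = C(12,0)·0.40^0·0.60^12 + C(12,1)·0.40^1·0.60^11 + C(12,2)·0.40^2·0.60^10 + C(12,3)·0.40^3·0.60^9.
= 0.002177 + 0.017414 + 0.063852 + 0.141894 = 0.2253.

P = 0.2253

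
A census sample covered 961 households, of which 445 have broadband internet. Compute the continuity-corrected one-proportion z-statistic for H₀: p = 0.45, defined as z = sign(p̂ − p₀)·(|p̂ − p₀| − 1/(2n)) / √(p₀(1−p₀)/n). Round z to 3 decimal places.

Sample proportion p̂ = 445/961 = 0.46306. p̂ − p₀ = 0.013059.
Continuity correction 1/(2n) = 1/1922 = 0.000520.
Corrected numerator: |0.013059| − 0.000520 = 0.012539.
Under H₀, SE = √(p₀(1−p₀)/n) = √(0.45·0.55/961) = √0.000257544 = 0.016048.
z = (+)0.012539/0.016048 = 0.781.

z = 0.781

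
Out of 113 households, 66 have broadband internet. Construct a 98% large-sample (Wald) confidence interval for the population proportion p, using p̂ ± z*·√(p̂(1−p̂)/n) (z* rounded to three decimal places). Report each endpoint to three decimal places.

(0.476, 0.692)

p̂ = 66/113 = 0.58407.
SE = √(p̂(1−p̂)/n) = √(0.242932/113) = 0.046366.
z* = 2.326 at the 98% level.
Margin of error: 2.326 × 0.046366 = 0.10785.
So the interval runs from 0.476 to 0.692.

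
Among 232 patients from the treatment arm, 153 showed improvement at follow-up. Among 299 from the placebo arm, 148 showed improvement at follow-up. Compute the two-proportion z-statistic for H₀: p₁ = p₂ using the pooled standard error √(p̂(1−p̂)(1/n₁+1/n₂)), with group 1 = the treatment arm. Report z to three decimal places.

Sample proportions: p̂₁ = 153/232 = 0.65948 and p̂₂ = 148/299 = 0.49498.
Pooling: p̂ = 301/531 = 0.56685.
SE = √[p̂(1−p̂)(1/n₁+1/n₂)] = √[0.56685·0.43315·(1/232+1/299)] ≈ 0.043353.
z = (p̂₁ − p̂₂)/SE = (0.65948 − 0.49498)/0.043353 = 0.16450/0.043353 = 3.794.

z = 3.794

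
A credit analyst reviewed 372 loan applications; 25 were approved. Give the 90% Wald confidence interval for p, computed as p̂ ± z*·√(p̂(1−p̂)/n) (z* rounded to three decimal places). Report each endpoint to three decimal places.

(0.046, 0.089)

With x = 25 successes in n = 372, p̂ = 0.06720.
SE = √(p̂(1−p̂)/n) = √(0.062688/372) = 0.012981.
For 90% confidence, z* = 1.645.
Margin of error: 1.645 × 0.012981 = 0.02135.
CI: 0.06720 ± 0.02135 = (0.046, 0.089).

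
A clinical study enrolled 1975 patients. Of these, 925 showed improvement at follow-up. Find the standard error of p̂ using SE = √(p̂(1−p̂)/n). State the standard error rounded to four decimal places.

SE = 0.0112

Sample proportion p̂ = 925/1975 = 0.46835.
p̂(1−p̂) = 0.248998.
Dividing by n and taking the root: √0.000126075 = 0.0112.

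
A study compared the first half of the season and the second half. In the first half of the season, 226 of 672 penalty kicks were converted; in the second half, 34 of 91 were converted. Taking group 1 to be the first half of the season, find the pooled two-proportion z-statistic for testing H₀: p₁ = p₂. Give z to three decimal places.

z = -0.705

p̂₁ = 226/672 = 0.33631, p̂₂ = 34/91 = 0.37363.
Pooled p̂ = (226+34)/(672+91) = 260/763 = 0.34076.
Pooled SE = √[0.2246427·0.01247711] ≈ 0.052942.
z = -0.03732/0.052942 = -0.705.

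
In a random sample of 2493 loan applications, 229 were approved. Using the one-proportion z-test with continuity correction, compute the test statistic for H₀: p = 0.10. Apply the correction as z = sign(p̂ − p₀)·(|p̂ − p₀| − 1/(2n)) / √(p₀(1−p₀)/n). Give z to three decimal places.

p̂ = 229/2493 = 0.09186. p̂ − p₀ = -0.008143.
Continuity correction 1/(2n) = 1/4986 = 0.000201.
Corrected numerator: |-0.008143| − 0.000201 = 0.007942.
SE₀ = √(0.10·0.90/2493) = 0.006008.
z = −0.007942/0.006008 = -1.322.

z = -1.322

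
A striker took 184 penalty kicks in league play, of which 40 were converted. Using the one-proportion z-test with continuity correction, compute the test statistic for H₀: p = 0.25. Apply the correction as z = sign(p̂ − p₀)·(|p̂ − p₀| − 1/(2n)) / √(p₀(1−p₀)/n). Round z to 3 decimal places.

z = -0.936

Sample proportion p̂ = 40/184 = 0.21739. p̂ − p₀ = -0.032609.
1/(2n) = 0.002717.
Corrected numerator: |-0.032609| − 0.002717 = 0.029892.
SE₀ = √(0.25·0.75/184) = 0.031922.
z = (−)0.029892/0.031922 = -0.936.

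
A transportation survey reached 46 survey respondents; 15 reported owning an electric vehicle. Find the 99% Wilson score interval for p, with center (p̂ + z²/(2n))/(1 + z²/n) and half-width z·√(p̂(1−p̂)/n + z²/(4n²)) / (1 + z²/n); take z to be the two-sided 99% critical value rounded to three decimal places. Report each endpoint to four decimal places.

(0.1801, 0.5159)

p̂ = 15/46 = 0.32609; z = 2.576, so z² = 6.635776.
Denominator 1 + z²/n = 1 + 6.635776/46 = 1.144256.
Center = (0.32609 + 0.072128)/1.144256 = 0.34801.
Radicand: p̂(1−p̂)/n + z²/(4n²) = 0.004777266 + 0.000784000 = 0.005561266.
Half-width = 2.576·√0.005561266/1.144256 = 0.16788.
Interval: 0.34801 ± 0.16788 → (0.1801, 0.5159).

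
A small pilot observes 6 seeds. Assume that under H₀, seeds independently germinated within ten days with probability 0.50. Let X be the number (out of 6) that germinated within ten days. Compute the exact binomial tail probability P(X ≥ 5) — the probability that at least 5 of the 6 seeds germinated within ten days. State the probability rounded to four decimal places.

P = 0.1094

X is binomial with n = 6 and p = 0.50.
P(X ≥ 5) = C(6,5)·0.50^5·0.50^1 + C(6,6)·0.50^6·0.50^0.
= 0.093750 + 0.015625 = 0.1094.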